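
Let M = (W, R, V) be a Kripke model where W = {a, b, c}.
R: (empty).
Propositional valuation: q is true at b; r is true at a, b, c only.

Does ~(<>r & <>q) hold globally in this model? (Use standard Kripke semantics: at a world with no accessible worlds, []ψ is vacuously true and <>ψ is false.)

Yes

Let φ = ~(<>r & <>q). Evaluate φ at each world:
  a (successors ∅): φ is true.
  b (successors ∅): φ is true.
  c (successors ∅): φ is true.
For instance, at c:
  At c: <>r & <>q is false, so ~(<>r & <>q) is true.
    At c: <>r is false, <>q is false, so <>r & <>q is false.
      At c: no accessible worlds, so <>r is false.
      At c: no accessible worlds, so <>q is false.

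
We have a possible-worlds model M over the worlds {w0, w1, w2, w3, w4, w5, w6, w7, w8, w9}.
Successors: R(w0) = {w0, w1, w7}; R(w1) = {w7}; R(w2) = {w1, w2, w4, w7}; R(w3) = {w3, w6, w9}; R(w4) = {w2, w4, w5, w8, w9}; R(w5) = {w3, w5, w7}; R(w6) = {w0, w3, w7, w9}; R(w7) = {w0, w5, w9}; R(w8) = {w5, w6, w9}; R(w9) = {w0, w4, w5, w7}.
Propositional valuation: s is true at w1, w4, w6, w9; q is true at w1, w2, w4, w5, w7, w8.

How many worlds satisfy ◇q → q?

Let φ = ◇q → q. Evaluate φ at each world:
  w0 (successors {w0, w1, w7}): φ is false.
  w1 (successors {w7}): φ is true.
  w2 (successors {w1, w2, w4, w7}): φ is true.
  w3 (successors {w3, w6, w9}): φ is true.
  w4 (successors {w2, w4, w5, w8, w9}): φ is true.
  w5 (successors {w3, w5, w7}): φ is true.
  w6 (successors {w0, w3, w7, w9}): φ is false.
  w7 (successors {w0, w5, w9}): φ is true.
  w8 (successors {w5, w6, w9}): φ is true.
  w9 (successors {w0, w4, w5, w7}): φ is false.
For instance, at w3:
  At w3: ◇q is false, q is false, so ◇q → q is true.
    At w3: ◇q requires q at some successor in {w3, w6, w9}.
      At w3: q is false.
      At w6: q is false.
      At w9: q is false.
    So ◇q is false at w3.
Satisfying worlds: {w1, w2, w3, w4, w5, w7, w8}

7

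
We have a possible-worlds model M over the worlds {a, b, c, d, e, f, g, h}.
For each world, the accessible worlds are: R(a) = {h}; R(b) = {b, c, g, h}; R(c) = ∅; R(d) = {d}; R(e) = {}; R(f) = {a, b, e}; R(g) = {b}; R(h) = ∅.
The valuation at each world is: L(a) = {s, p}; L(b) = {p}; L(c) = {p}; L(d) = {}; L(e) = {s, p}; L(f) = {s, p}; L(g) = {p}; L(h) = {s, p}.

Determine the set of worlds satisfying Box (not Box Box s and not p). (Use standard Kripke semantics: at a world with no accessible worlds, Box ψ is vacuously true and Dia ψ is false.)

c, d, e, h

Let φ = Box (not Box Box s and not p). Evaluate φ at each world:
  a (successors {h}): φ is false.
  b (successors {b, c, g, h}): φ is false.
  c (successors ∅): φ is true.
  d (successors {d}): φ is true.
  e (successors ∅): φ is true.
  f (successors {a, b, e}): φ is false.
  g (successors {b}): φ is false.
  h (successors ∅): φ is true.
For instance, at f:
  At f: Box (not Box Box s and not p) requires not Box Box s and not p at every successor {a, b, e}.
    not Box Box s and not p fails at a, so Box (not Box Box s and not p) is false at f.
      At a: not Box Box s is false, not p is false, so not Box Box s and not p is false.
Satisfying worlds: {c, d, e, h}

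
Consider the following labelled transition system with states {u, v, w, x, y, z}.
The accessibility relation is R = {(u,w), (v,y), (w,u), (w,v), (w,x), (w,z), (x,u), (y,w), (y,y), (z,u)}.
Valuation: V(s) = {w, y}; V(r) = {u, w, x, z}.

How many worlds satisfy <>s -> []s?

Recall that []ψ holds at a world iff ψ holds at every accessible world, and <>ψ holds iff ψ holds at some accessible world.
Let φ = <>s -> []s. Evaluate φ at each world:
  u (successors {w}): φ is true.
  v (successors {y}): φ is true.
  w (successors {u, v, x, z}): φ is true.
  x (successors {u}): φ is true.
  y (successors {w, y}): φ is true.
  z (successors {u}): φ is true.
For instance, at y:
  At y: <>s is true, []s is true, so <>s -> []s is true.
    At y: <>s requires s at some successor in {w, y}.
      s holds at w, so <>s is true at y.
    At y: []s requires s at every successor {w, y}.
      At w: s is true.
      At y: s is true.
    So []s is true at y.
Satisfying worlds: {u, v, w, x, y, z}

6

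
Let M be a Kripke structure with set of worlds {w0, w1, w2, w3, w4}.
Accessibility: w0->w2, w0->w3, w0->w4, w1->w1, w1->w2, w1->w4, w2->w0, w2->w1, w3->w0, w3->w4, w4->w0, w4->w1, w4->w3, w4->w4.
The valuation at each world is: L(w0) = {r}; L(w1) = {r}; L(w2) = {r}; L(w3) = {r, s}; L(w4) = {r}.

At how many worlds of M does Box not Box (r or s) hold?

Recall that Box ψ holds at a world iff ψ holds at every accessible world, and Dia ψ holds iff ψ holds at some accessible world.
Let φ = Box not Box (r or s). Evaluate φ at each world:
  w0 (successors {w2, w3, w4}): φ is false.
  w1 (successors {w1, w2, w4}): φ is false.
  w2 (successors {w0, w1}): φ is false.
  w3 (successors {w0, w4}): φ is false.
  w4 (successors {w0, w1, w3, w4}): φ is false.
For instance, at w2:
  At w2: Box not Box (r or s) requires not Box (r or s) at every successor {w0, w1}.
    not Box (r or s) fails at w0, so Box not Box (r or s) is false at w2.
      At w0: Box (r or s) is true, so not Box (r or s) is false.
Satisfying worlds: none.

0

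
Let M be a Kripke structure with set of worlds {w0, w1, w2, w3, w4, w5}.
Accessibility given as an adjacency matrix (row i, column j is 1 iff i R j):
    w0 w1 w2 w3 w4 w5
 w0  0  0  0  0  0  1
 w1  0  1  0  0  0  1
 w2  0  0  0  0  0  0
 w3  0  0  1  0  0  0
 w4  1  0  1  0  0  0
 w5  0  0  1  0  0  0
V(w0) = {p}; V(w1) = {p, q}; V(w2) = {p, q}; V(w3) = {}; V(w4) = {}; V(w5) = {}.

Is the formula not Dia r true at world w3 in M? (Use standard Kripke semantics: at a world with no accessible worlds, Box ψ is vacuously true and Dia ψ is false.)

At w3: Dia r is false, so not Dia r is true.
  At w3: Dia r requires r at some successor in {w2}.
    At w2: r is false.
  So Dia r is false at w3.

Yes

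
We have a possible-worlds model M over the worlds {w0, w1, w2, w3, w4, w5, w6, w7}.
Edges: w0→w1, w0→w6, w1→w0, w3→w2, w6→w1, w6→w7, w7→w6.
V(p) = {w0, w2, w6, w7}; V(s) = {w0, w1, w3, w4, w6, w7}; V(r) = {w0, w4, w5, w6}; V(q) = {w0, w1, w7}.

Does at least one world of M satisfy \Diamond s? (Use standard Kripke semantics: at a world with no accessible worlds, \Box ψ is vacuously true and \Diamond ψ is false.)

Yes

Let φ = \Diamond s. Evaluate φ at each world:
  w0 (successors {w1, w6}): φ is true.
  w1 (successors {w0}): φ is true.
  w2 (successors ∅): φ is false.
  w3 (successors {w2}): φ is false.
  w4 (successors ∅): φ is false.
  w5 (successors ∅): φ is false.
  w6 (successors {w1, w7}): φ is true.
  w7 (successors {w6}): φ is true.
Detail at w0 (witness):
  At w0: \Diamond s requires s at some successor in {w1, w6}.
    s holds at w1, so \Diamond s is true at w0.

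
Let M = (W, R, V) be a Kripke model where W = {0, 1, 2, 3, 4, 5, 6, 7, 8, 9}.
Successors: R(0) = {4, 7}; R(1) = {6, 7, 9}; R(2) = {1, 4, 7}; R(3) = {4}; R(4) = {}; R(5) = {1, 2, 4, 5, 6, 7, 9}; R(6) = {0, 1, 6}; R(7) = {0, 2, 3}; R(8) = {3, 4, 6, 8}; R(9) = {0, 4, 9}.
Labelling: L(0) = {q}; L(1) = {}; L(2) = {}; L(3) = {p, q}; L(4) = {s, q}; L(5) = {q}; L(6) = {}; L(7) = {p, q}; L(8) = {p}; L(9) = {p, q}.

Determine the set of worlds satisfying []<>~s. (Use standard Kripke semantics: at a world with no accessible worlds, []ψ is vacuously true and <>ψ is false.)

Recall that []ψ holds at a world iff ψ holds at every accessible world, and <>ψ holds iff ψ holds at some accessible world.
Let φ = []<>~s. Evaluate φ at each world:
  0 (successors {4, 7}): φ is false.
  1 (successors {6, 7, 9}): φ is true.
  2 (successors {1, 4, 7}): φ is false.
  3 (successors {4}): φ is false.
  4 (successors ∅): φ is true.
  5 (successors {1, 2, 4, 5, 6, 7, 9}): φ is false.
  6 (successors {0, 1, 6}): φ is true.
  7 (successors {0, 2, 3}): φ is false.
  8 (successors {3, 4, 6, 8}): φ is false.
  9 (successors {0, 4, 9}): φ is false.
For instance, at 7:
  At 7: []<>~s requires <>~s at every successor {0, 2, 3}.
    <>~s fails at 3, so []<>~s is false at 7.
      At 3: <>~s requires ~s at some successor in {4}.
        At 4: ~s is false.
      So <>~s is false at 3.
Satisfying worlds: {1, 4, 6}

1, 4, 6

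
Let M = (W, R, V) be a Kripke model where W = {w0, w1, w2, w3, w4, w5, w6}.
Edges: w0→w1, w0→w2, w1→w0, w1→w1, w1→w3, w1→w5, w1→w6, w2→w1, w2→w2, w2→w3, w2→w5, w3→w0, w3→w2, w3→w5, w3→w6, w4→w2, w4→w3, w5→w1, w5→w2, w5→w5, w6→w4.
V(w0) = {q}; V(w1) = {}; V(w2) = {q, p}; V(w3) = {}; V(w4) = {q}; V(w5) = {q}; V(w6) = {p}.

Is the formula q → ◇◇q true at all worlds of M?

Yes

Let φ = q → ◇◇q. Evaluate φ at each world:
  w0 (successors {w1, w2}): φ is true.
  w1 (successors {w0, w1, w3, w5, w6}): φ is true.
  w2 (successors {w1, w2, w3, w5}): φ is true.
  w3 (successors {w0, w2, w5, w6}): φ is true.
  w4 (successors {w2, w3}): φ is true.
  w5 (successors {w1, w2, w5}): φ is true.
  w6 (successors {w4}): φ is true.
For instance, at w2:
  At w2: q is true, ◇◇q is true, so q → ◇◇q is true.
    At w2: ◇◇q requires ◇q at some successor in {w1, w2, w3, w5}.
      ◇q holds at w1, so ◇◇q is true at w2.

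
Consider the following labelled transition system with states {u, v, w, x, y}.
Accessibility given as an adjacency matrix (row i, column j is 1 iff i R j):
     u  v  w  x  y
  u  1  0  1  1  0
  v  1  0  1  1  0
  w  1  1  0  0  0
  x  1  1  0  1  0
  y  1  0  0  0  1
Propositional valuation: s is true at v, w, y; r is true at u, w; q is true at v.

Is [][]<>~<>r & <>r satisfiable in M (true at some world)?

Let φ = [][]<>~<>r & <>r. Evaluate φ at each world:
  u (successors {u, w, x}): φ is false.
  v (successors {u, w, x}): φ is false.
  w (successors {u, v}): φ is false.
  x (successors {u, v, x}): φ is false.
  y (successors {u, y}): φ is false.
For instance, at v:
  At v: [][]<>~<>r is false, <>r is true, so [][]<>~<>r & <>r is false.
    At v: [][]<>~<>r requires []<>~<>r at every successor {u, w, x}.
      []<>~<>r fails at u, so [][]<>~<>r is false at v.
    At v: <>r requires r at some successor in {u, w, x}.
      r holds at u, so <>r is true at v.

No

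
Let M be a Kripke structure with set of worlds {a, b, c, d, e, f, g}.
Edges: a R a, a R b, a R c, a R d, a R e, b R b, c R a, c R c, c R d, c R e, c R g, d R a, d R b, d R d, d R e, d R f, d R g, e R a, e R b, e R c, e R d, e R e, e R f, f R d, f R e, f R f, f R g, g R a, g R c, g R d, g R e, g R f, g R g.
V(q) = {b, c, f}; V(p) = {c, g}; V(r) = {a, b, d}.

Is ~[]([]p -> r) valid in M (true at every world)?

Let φ = ~[]([]p -> r). Evaluate φ at each world:
  a (successors {a, b, c, d, e}): φ is false.
  b (successors {b}): φ is false.
  c (successors {a, c, d, e, g}): φ is false.
  d (successors {a, b, d, e, f, g}): φ is false.
  e (successors {a, b, c, d, e, f}): φ is false.
  f (successors {d, e, f, g}): φ is false.
  g (successors {a, c, d, e, f, g}): φ is false.
Detail at a (counterexample):
  At a: []([]p -> r) is true, so ~[]([]p -> r) is false.
    At a: []([]p -> r) requires []p -> r at every successor {a, b, c, d, e}.
      At a: []p -> r is true.
      At b: []p -> r is true.
      At c: []p -> r is true.
      At d: []p -> r is true.
      At e: []p -> r is true.
    So []([]p -> r) is true at a.

No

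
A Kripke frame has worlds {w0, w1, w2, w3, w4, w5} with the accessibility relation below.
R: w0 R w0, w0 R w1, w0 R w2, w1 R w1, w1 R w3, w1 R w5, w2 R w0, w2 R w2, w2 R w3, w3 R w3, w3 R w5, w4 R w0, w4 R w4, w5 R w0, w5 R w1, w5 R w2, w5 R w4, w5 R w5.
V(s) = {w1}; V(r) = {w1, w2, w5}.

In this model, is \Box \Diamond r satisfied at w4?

No

At w4: \Box \Diamond r requires \Diamond r at every successor {w0, w4}.
  \Diamond r fails at w4, so \Box \Diamond r is false at w4.
    At w4: \Diamond r requires r at some successor in {w0, w4}.
      At w0: r is false.
      At w4: r is false.
    So \Diamond r is false at w4.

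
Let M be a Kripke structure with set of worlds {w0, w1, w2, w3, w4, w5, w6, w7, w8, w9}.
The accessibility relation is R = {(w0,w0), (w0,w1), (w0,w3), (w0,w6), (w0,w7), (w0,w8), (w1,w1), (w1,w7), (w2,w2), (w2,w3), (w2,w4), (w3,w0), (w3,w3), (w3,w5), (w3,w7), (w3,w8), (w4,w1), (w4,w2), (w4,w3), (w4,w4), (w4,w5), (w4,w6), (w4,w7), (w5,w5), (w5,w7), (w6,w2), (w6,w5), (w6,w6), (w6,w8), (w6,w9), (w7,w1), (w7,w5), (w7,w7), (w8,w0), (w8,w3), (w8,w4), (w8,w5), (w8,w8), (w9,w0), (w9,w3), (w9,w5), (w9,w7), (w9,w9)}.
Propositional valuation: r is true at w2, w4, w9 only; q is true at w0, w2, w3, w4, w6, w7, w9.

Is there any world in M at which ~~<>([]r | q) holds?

Yes

Recall that []ψ holds at a world iff ψ holds at every accessible world, and <>ψ holds iff ψ holds at some accessible world.
Let φ = ~~<>([]r | q). Evaluate φ at each world:
  w0 (successors {w0, w1, w3, w6, w7, w8}): φ is true.
  w1 (successors {w1, w7}): φ is true.
  w2 (successors {w2, w3, w4}): φ is true.
  w3 (successors {w0, w3, w5, w7, w8}): φ is true.
  w4 (successors {w1, w2, w3, w4, w5, w6, w7}): φ is true.
  w5 (successors {w5, w7}): φ is true.
  w6 (successors {w2, w5, w6, w8, w9}): φ is true.
  w7 (successors {w1, w5, w7}): φ is true.
  w8 (successors {w0, w3, w4, w5, w8}): φ is true.
  w9 (successors {w0, w3, w5, w7, w9}): φ is true.
Detail at w0 (witness):
  At w0: ~<>([]r | q) is false, so ~~<>([]r | q) is true.
    At w0: <>([]r | q) is true, so ~<>([]r | q) is false.
      At w0: <>([]r | q) requires []r | q at some successor in {w0, w1, w3, w6, w7, w8}.
        []r | q holds at w0, so <>([]r | q) is true at w0.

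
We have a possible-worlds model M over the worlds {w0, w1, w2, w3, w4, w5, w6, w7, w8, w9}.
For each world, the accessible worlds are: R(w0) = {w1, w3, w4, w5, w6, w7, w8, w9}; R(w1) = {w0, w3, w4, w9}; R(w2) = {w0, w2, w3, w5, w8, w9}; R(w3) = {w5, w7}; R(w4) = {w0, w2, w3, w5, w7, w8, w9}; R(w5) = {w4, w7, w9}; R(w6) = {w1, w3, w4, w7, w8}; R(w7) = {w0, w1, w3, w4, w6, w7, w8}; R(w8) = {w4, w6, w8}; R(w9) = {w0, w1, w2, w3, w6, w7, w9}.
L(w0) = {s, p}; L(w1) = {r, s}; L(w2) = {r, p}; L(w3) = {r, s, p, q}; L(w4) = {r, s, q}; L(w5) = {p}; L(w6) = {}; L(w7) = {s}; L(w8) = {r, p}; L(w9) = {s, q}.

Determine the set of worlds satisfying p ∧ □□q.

none

Let φ = p ∧ □□q. Evaluate φ at each world:
  w0 (successors {w1, w3, w4, w5, w6, w7, w8, w9}): φ is false.
  w1 (successors {w0, w3, w4, w9}): φ is false.
  w2 (successors {w0, w2, w3, w5, w8, w9}): φ is false.
  w3 (successors {w5, w7}): φ is false.
  w4 (successors {w0, w2, w3, w5, w7, w8, w9}): φ is false.
  w5 (successors {w4, w7, w9}): φ is false.
  w6 (successors {w1, w3, w4, w7, w8}): φ is false.
  w7 (successors {w0, w1, w3, w4, w6, w7, w8}): φ is false.
  w8 (successors {w4, w6, w8}): φ is false.
  w9 (successors {w0, w1, w2, w3, w6, w7, w9}): φ is false.
For instance, at w3:
  At w3: p is true, □□q is false, so p ∧ □□q is false.
    At w3: □□q requires □q at every successor {w5, w7}.
      □q fails at w5, so □□q is false at w3.
Satisfying worlds: none.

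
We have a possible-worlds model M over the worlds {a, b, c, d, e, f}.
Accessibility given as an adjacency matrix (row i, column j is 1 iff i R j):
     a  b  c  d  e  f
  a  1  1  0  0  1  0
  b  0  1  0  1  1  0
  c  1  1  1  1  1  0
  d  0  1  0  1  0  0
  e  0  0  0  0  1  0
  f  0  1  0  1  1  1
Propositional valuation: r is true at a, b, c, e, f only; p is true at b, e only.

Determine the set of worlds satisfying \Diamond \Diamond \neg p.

Recall that \Diamond ψ holds at a world iff ψ holds at some accessible world.
Let φ = \Diamond \Diamond \neg p. Evaluate φ at each world:
  a (successors {a, b, e}): φ is true.
  b (successors {b, d, e}): φ is true.
  c (successors {a, b, c, d, e}): φ is true.
  d (successors {b, d}): φ is true.
  e (successors {e}): φ is false.
  f (successors {b, d, e, f}): φ is true.
For instance, at a:
  At a: \Diamond \Diamond \neg p requires \Diamond \neg p at some successor in {a, b, e}.
    \Diamond \neg p holds at a, so \Diamond \Diamond \neg p is true at a.
      At a: \Diamond \neg p requires \neg p at some successor in {a, b, e}.
        \neg p holds at a, so \Diamond \neg p is true at a.
Satisfying worlds: {a, b, c, d, f}

a, b, c, d, f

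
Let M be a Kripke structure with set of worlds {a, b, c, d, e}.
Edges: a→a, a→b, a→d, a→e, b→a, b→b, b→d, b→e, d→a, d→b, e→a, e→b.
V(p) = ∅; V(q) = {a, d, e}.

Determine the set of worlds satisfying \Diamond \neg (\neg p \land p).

a, b, d, e

Let φ = \Diamond \neg (\neg p \land p). Evaluate φ at each world:
  a (successors {a, b, d, e}): φ is true.
  b (successors {a, b, d, e}): φ is true.
  c (successors ∅): φ is false.
  d (successors {a, b}): φ is true.
  e (successors {a, b}): φ is true.
For instance, at b:
  At b: \Diamond \neg (\neg p \land p) requires \neg (\neg p \land p) at some successor in {a, b, d, e}.
    \neg (\neg p \land p) holds at a, so \Diamond \neg (\neg p \land p) is true at b.
Satisfying worlds: {a, b, d, e}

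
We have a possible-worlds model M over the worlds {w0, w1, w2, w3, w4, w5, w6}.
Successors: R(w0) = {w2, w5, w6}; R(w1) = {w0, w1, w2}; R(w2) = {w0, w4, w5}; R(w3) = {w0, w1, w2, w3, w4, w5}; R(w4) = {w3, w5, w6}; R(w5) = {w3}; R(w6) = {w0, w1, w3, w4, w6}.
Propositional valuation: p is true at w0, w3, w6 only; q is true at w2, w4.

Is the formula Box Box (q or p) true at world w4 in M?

At w4: Box Box (q or p) requires Box (q or p) at every successor {w3, w5, w6}.
  Box (q or p) fails at w3, so Box Box (q or p) is false at w4.
    At w3: Box (q or p) requires q or p at every successor {w0, w1, w2, w3, w4, w5}.
      q or p fails at w1, so Box (q or p) is false at w3.

No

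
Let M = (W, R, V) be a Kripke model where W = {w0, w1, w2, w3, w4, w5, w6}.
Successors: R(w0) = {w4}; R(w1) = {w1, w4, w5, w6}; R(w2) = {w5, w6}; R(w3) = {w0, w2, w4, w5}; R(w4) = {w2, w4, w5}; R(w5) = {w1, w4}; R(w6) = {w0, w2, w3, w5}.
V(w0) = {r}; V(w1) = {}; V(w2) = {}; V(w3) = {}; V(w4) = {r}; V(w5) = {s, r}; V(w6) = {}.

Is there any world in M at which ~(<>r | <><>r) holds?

No

Let φ = ~(<>r | <><>r). Evaluate φ at each world:
  w0 (successors {w4}): φ is false.
  w1 (successors {w1, w4, w5, w6}): φ is false.
  w2 (successors {w5, w6}): φ is false.
  w3 (successors {w0, w2, w4, w5}): φ is false.
  w4 (successors {w2, w4, w5}): φ is false.
  w5 (successors {w1, w4}): φ is false.
  w6 (successors {w0, w2, w3, w5}): φ is false.
For instance, at w5:
  At w5: <>r | <><>r is true, so ~(<>r | <><>r) is false.
    At w5: <>r is true, <><>r is true, so <>r | <><>r is true.
      At w5: <>r requires r at some successor in {w1, w4}.
        r holds at w4, so <>r is true at w5.
      At w5: <><>r requires <>r at some successor in {w1, w4}.
        <>r holds at w1, so <><>r is true at w5.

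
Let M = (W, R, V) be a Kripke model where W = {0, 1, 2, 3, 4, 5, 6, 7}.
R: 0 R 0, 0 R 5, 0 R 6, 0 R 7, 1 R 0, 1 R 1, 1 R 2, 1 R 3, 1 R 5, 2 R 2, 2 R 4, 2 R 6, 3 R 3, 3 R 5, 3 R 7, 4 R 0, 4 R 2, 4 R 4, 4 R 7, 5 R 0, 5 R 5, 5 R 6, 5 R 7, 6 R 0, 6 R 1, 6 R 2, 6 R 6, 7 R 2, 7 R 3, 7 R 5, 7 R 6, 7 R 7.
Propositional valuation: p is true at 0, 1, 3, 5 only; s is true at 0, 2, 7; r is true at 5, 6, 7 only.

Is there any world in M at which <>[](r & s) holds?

No

Recall that []ψ holds at a world iff ψ holds at every accessible world, and <>ψ holds iff ψ holds at some accessible world.
Let φ = <>[](r & s). Evaluate φ at each world:
  0 (successors {0, 5, 6, 7}): φ is false.
  1 (successors {0, 1, 2, 3, 5}): φ is false.
  2 (successors {2, 4, 6}): φ is false.
  3 (successors {3, 5, 7}): φ is false.
  4 (successors {0, 2, 4, 7}): φ is false.
  5 (successors {0, 5, 6, 7}): φ is false.
  6 (successors {0, 1, 2, 6}): φ is false.
  7 (successors {2, 3, 5, 6, 7}): φ is false.
For instance, at 5:
  At 5: <>[](r & s) requires [](r & s) at some successor in {0, 5, 6, 7}.
    At 0: [](r & s) is false.
    At 5: [](r & s) is false.
    At 6: [](r & s) is false.
    At 7: [](r & s) is false.
  So <>[](r & s) is false at 5.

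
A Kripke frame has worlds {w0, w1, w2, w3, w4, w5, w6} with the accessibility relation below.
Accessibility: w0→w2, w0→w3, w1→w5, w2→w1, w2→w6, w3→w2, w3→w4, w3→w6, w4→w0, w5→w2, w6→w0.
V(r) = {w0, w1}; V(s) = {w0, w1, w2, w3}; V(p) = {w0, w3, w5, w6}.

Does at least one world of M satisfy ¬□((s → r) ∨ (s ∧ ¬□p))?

No

Let φ = ¬□((s → r) ∨ (s ∧ ¬□p)). Evaluate φ at each world:
  w0 (successors {w2, w3}): φ is false.
  w1 (successors {w5}): φ is false.
  w2 (successors {w1, w6}): φ is false.
  w3 (successors {w2, w4, w6}): φ is false.
  w4 (successors {w0}): φ is false.
  w5 (successors {w2}): φ is false.
  w6 (successors {w0}): φ is false.
For instance, at w1:
  At w1: □((s → r) ∨ (s ∧ ¬□p)) is true, so ¬□((s → r) ∨ (s ∧ ¬□p)) is false.
    At w1: □((s → r) ∨ (s ∧ ¬□p)) requires (s → r) ∨ (s ∧ ¬□p) at every successor {w5}.
      At w5: (s → r) ∨ (s ∧ ¬□p) is true.
    So □((s → r) ∨ (s ∧ ¬□p)) is true at w1.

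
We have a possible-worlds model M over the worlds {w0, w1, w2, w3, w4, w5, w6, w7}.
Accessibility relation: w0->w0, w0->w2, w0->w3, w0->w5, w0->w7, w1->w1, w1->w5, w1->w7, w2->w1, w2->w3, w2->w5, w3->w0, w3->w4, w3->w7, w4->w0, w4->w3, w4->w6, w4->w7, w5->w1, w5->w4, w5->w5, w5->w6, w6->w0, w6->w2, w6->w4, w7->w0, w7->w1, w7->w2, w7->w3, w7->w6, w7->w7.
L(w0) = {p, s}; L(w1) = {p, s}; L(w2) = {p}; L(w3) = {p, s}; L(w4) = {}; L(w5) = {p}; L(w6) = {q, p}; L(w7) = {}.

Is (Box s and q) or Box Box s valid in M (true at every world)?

Let φ = (Box s and q) or Box Box s. Evaluate φ at each world:
  w0 (successors {w0, w2, w3, w5, w7}): φ is false.
  w1 (successors {w1, w5, w7}): φ is false.
  w2 (successors {w1, w3, w5}): φ is false.
  w3 (successors {w0, w4, w7}): φ is false.
  w4 (successors {w0, w3, w6, w7}): φ is false.
  w5 (successors {w1, w4, w5, w6}): φ is false.
  w6 (successors {w0, w2, w4}): φ is false.
  w7 (successors {w0, w1, w2, w3, w6, w7}): φ is false.
Detail at w0 (counterexample):
  At w0: Box s and q is false, Box Box s is false, so (Box s and q) or Box Box s is false.
    At w0: Box s is false, q is false, so Box s and q is false.
      At w0: Box s requires s at every successor {w0, w2, w3, w5, w7}.
        s fails at w2, so Box s is false at w0.
    At w0: Box Box s requires Box s at every successor {w0, w2, w3, w5, w7}.
      Box s fails at w0, so Box Box s is false at w0.

No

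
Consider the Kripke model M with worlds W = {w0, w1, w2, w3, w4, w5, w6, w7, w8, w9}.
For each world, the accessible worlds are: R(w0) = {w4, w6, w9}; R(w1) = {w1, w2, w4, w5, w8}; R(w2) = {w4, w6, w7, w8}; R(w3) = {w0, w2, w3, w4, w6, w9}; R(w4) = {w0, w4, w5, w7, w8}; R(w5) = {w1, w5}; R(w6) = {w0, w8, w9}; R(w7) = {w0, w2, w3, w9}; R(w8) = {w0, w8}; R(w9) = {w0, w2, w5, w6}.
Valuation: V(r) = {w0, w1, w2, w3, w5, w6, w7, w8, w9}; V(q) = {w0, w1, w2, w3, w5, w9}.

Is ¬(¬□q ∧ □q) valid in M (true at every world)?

Yes

Let φ = ¬(¬□q ∧ □q). Evaluate φ at each world:
  w0 (successors {w4, w6, w9}): φ is true.
  w1 (successors {w1, w2, w4, w5, w8}): φ is true.
  w2 (successors {w4, w6, w7, w8}): φ is true.
  w3 (successors {w0, w2, w3, w4, w6, w9}): φ is true.
  w4 (successors {w0, w4, w5, w7, w8}): φ is true.
  w5 (successors {w1, w5}): φ is true.
  w6 (successors {w0, w8, w9}): φ is true.
  w7 (successors {w0, w2, w3, w9}): φ is true.
  w8 (successors {w0, w8}): φ is true.
  w9 (successors {w0, w2, w5, w6}): φ is true.
For instance, at w0:
  At w0: ¬□q ∧ □q is false, so ¬(¬□q ∧ □q) is true.
    At w0: ¬□q is true, □q is false, so ¬□q ∧ □q is false.
      At w0: □q is false, so ¬□q is true.
      At w0: □q requires q at every successor {w4, w6, w9}.
        q fails at w4, so □q is false at w0.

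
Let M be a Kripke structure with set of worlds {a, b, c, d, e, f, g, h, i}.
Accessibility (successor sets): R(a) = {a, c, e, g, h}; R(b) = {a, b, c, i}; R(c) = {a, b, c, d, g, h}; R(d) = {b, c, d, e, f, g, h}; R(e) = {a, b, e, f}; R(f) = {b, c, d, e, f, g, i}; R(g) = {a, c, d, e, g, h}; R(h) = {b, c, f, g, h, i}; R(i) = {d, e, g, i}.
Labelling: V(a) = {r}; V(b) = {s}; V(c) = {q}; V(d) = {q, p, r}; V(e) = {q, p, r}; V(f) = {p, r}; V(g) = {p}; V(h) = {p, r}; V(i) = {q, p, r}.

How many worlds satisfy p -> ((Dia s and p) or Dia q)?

9

Recall that Dia ψ holds at a world iff ψ holds at some accessible world.
Let φ = p -> ((Dia s and p) or Dia q). Evaluate φ at each world:
  a (successors {a, c, e, g, h}): φ is true.
  b (successors {a, b, c, i}): φ is true.
  c (successors {a, b, c, d, g, h}): φ is true.
  d (successors {b, c, d, e, f, g, h}): φ is true.
  e (successors {a, b, e, f}): φ is true.
  f (successors {b, c, d, e, f, g, i}): φ is true.
  g (successors {a, c, d, e, g, h}): φ is true.
  h (successors {b, c, f, g, h, i}): φ is true.
  i (successors {d, e, g, i}): φ is true.
For instance, at f:
  At f: p is true, (Dia s and p) or Dia q is true, so p -> ((Dia s and p) or Dia q) is true.
    At f: Dia s and p is true, Dia q is true, so (Dia s and p) or Dia q is true.
      At f: Dia s is true, p is true, so Dia s and p is true.
      At f: Dia q requires q at some successor in {b, c, d, e, f, g, i}.
        q holds at c, so Dia q is true at f.
Satisfying worlds: {a, b, c, d, e, f, g, h, i}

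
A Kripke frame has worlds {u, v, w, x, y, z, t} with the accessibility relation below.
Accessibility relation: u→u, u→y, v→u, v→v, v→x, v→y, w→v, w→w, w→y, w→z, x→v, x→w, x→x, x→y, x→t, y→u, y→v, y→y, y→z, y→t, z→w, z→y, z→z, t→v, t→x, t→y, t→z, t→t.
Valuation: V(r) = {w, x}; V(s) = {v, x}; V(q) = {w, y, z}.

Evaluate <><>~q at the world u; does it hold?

Yes

Recall that <>ψ holds at a world iff ψ holds at some accessible world.
At u: <><>~q requires <>~q at some successor in {u, y}.
  <>~q holds at u, so <><>~q is true at u.
    At u: <>~q requires ~q at some successor in {u, y}.
      ~q holds at u, so <>~q is true at u.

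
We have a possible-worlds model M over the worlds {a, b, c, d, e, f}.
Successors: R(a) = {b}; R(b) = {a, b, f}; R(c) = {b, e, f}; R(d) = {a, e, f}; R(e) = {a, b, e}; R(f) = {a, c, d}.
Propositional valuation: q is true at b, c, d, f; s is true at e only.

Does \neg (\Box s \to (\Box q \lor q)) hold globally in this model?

Recall that \Box ψ holds at a world iff ψ holds at every accessible world, and \Diamond ψ holds iff ψ holds at some accessible world.
Let φ = \neg (\Box s \to (\Box q \lor q)). Evaluate φ at each world:
  a (successors {b}): φ is false.
  b (successors {a, b, f}): φ is false.
  c (successors {b, e, f}): φ is false.
  d (successors {a, e, f}): φ is false.
  e (successors {a, b, e}): φ is false.
  f (successors {a, c, d}): φ is false.
Detail at a (counterexample):
  At a: \Box s \to (\Box q \lor q) is true, so \neg (\Box s \to (\Box q \lor q)) is false.
    At a: \Box s is false, \Box q \lor q is true, so \Box s \to (\Box q \lor q) is true.
      At a: \Box s requires s at every successor {b}.
        s fails at b, so \Box s is false at a.
      At a: \Box q is true, q is false, so \Box q \lor q is true.

No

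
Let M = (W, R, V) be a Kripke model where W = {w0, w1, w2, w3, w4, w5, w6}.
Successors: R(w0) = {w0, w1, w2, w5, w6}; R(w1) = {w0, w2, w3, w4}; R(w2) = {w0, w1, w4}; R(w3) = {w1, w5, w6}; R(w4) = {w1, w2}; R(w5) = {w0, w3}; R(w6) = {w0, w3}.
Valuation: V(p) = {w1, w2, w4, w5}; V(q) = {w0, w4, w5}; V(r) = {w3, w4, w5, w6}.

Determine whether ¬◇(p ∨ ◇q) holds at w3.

At w3: ◇(p ∨ ◇q) is true, so ¬◇(p ∨ ◇q) is false.
  At w3: ◇(p ∨ ◇q) requires p ∨ ◇q at some successor in {w1, w5, w6}.
    p ∨ ◇q holds at w1, so ◇(p ∨ ◇q) is true at w3.
      At w1: p is true, ◇q is true, so p ∨ ◇q is true.

No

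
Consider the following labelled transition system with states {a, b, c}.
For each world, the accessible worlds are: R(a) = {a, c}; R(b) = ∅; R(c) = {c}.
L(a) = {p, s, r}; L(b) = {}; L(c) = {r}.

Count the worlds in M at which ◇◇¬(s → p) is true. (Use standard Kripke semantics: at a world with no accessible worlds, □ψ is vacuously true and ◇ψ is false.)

0

Let φ = ◇◇¬(s → p). Evaluate φ at each world:
  a (successors {a, c}): φ is false.
  b (successors ∅): φ is false.
  c (successors {c}): φ is false.
For instance, at c:
  At c: ◇◇¬(s → p) requires ◇¬(s → p) at some successor in {c}.
    At c: ◇¬(s → p) is false.
  So ◇◇¬(s → p) is false at c.
Satisfying worlds: none.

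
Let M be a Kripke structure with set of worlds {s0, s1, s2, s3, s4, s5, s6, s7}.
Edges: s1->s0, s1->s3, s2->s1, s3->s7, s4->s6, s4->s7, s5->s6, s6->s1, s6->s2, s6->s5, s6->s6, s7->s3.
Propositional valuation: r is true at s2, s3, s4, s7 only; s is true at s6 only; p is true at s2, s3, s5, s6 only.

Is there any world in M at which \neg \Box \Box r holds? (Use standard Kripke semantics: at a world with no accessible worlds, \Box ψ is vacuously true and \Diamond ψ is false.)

Let φ = \neg \Box \Box r. Evaluate φ at each world:
  s0 (successors ∅): φ is false.
  s1 (successors {s0, s3}): φ is false.
  s2 (successors {s1}): φ is true.
  s3 (successors {s7}): φ is false.
  s4 (successors {s6, s7}): φ is true.
  s5 (successors {s6}): φ is true.
  s6 (successors {s1, s2, s5, s6}): φ is true.
  s7 (successors {s3}): φ is false.
Detail at s2 (witness):
  At s2: \Box \Box r is false, so \neg \Box \Box r is true.
    At s2: \Box \Box r requires \Box r at every successor {s1}.
      \Box r fails at s1, so \Box \Box r is false at s2.

Yes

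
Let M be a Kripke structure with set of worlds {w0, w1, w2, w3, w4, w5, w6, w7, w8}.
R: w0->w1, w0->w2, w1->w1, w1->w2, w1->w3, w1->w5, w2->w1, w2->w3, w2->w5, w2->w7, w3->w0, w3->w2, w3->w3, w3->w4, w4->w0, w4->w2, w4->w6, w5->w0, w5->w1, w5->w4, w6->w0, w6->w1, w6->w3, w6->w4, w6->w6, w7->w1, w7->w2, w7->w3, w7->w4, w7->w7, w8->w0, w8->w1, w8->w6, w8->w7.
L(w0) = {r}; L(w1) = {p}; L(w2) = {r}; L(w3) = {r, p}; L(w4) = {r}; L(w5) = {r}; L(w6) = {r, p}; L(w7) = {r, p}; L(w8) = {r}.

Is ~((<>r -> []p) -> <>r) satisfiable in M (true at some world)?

Let φ = ~((<>r -> []p) -> <>r). Evaluate φ at each world:
  w0 (successors {w1, w2}): φ is false.
  w1 (successors {w1, w2, w3, w5}): φ is false.
  w2 (successors {w1, w3, w5, w7}): φ is false.
  w3 (successors {w0, w2, w3, w4}): φ is false.
  w4 (successors {w0, w2, w6}): φ is false.
  w5 (successors {w0, w1, w4}): φ is false.
  w6 (successors {w0, w1, w3, w4, w6}): φ is false.
  w7 (successors {w1, w2, w3, w4, w7}): φ is false.
  w8 (successors {w0, w1, w6, w7}): φ is false.
For instance, at w3:
  At w3: (<>r -> []p) -> <>r is true, so ~((<>r -> []p) -> <>r) is false.
    At w3: <>r -> []p is false, <>r is true, so (<>r -> []p) -> <>r is true.
      At w3: <>r is true, []p is false, so <>r -> []p is false.
      At w3: <>r requires r at some successor in {w0, w2, w3, w4}.
        r holds at w0, so <>r is true at w3.

No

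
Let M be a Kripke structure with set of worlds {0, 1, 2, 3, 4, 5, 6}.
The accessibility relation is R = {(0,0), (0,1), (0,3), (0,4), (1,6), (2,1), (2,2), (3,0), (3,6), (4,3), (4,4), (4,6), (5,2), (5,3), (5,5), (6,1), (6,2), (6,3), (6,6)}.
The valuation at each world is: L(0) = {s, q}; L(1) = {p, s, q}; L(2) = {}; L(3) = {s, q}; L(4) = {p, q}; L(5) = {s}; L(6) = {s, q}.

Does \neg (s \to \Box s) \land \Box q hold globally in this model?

No

Let φ = \neg (s \to \Box s) \land \Box q. Evaluate φ at each world:
  0 (successors {0, 1, 3, 4}): φ is true.
  1 (successors {6}): φ is false.
  2 (successors {1, 2}): φ is false.
  3 (successors {0, 6}): φ is false.
  4 (successors {3, 4, 6}): φ is false.
  5 (successors {2, 3, 5}): φ is false.
  6 (successors {1, 2, 3, 6}): φ is false.
Detail at 1 (counterexample):
  At 1: \neg (s \to \Box s) is false, \Box q is true, so \neg (s \to \Box s) \land \Box q is false.
    At 1: s \to \Box s is true, so \neg (s \to \Box s) is false.
      At 1: s is true, \Box s is true, so s \to \Box s is true.
    At 1: \Box q requires q at every successor {6}.
      At 6: q is true.
    So \Box q is true at 1.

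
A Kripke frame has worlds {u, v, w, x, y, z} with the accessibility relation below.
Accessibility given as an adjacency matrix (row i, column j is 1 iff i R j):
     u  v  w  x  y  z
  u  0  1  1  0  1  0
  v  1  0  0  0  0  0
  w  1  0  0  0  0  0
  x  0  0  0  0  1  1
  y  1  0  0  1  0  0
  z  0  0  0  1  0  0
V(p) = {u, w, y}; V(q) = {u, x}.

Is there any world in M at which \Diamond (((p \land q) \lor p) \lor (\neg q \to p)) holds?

Yes

Let φ = \Diamond (((p \land q) \lor p) \lor (\neg q \to p)). Evaluate φ at each world:
  u (successors {v, w, y}): φ is true.
  v (successors {u}): φ is true.
  w (successors {u}): φ is true.
  x (successors {y, z}): φ is true.
  y (successors {u, x}): φ is true.
  z (successors {x}): φ is true.
Detail at u (witness):
  At u: \Diamond (((p \land q) \lor p) \lor (\neg q \to p)) requires ((p \land q) \lor p) \lor (\neg q \to p) at some successor in {v, w, y}.
    ((p \land q) \lor p) \lor (\neg q \to p) holds at w, so \Diamond (((p \land q) \lor p) \lor (\neg q \to p)) is true at u.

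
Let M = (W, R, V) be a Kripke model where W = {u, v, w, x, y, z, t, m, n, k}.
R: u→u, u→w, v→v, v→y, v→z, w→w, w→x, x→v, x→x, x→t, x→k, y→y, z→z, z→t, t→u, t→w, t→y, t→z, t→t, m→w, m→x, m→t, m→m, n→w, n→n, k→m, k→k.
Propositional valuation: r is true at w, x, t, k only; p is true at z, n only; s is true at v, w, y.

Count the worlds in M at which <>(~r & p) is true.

Let φ = <>(~r & p). Evaluate φ at each world:
  u (successors {u, w}): φ is false.
  v (successors {v, y, z}): φ is true.
  w (successors {w, x}): φ is false.
  x (successors {v, x, t, k}): φ is false.
  y (successors {y}): φ is false.
  z (successors {z, t}): φ is true.
  t (successors {u, w, y, z, t}): φ is true.
  m (successors {w, x, t, m}): φ is false.
  n (successors {w, n}): φ is true.
  k (successors {m, k}): φ is false.
For instance, at t:
  At t: <>(~r & p) requires ~r & p at some successor in {u, w, y, z, t}.
    ~r & p holds at z, so <>(~r & p) is true at t.
Satisfying worlds: {v, z, t, n}

4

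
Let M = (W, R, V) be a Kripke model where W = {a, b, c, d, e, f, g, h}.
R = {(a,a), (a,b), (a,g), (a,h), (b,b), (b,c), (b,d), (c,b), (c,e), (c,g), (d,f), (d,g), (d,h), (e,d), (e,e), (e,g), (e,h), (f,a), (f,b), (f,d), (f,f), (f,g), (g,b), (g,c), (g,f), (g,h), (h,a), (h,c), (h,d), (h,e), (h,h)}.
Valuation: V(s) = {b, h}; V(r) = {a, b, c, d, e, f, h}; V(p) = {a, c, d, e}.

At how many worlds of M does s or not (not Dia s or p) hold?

Let φ = s or not (not Dia s or p). Evaluate φ at each world:
  a (successors {a, b, g, h}): φ is false.
  b (successors {b, c, d}): φ is true.
  c (successors {b, e, g}): φ is false.
  d (successors {f, g, h}): φ is false.
  e (successors {d, e, g, h}): φ is false.
  f (successors {a, b, d, f, g}): φ is true.
  g (successors {b, c, f, h}): φ is true.
  h (successors {a, c, d, e, h}): φ is true.
For instance, at f:
  At f: s is false, not (not Dia s or p) is true, so s or not (not Dia s or p) is true.
    At f: not Dia s or p is false, so not (not Dia s or p) is true.
      At f: not Dia s is false, p is false, so not Dia s or p is false.
Satisfying worlds: {b, f, g, h}

4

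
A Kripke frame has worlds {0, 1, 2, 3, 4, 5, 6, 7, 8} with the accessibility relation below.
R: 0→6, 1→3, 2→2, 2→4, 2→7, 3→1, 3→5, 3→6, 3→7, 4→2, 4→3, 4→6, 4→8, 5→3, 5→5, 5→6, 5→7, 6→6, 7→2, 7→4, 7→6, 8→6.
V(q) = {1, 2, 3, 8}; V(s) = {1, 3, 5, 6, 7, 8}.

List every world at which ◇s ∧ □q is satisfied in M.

Recall that □ψ holds at a world iff ψ holds at every accessible world, and ◇ψ holds iff ψ holds at some accessible world.
Let φ = ◇s ∧ □q. Evaluate φ at each world:
  0 (successors {6}): φ is false.
  1 (successors {3}): φ is true.
  2 (successors {2, 4, 7}): φ is false.
  3 (successors {1, 5, 6, 7}): φ is false.
  4 (successors {2, 3, 6, 8}): φ is false.
  5 (successors {3, 5, 6, 7}): φ is false.
  6 (successors {6}): φ is false.
  7 (successors {2, 4, 6}): φ is false.
  8 (successors {6}): φ is false.
For instance, at 2:
  At 2: ◇s is true, □q is false, so ◇s ∧ □q is false.
    At 2: ◇s requires s at some successor in {2, 4, 7}.
      s holds at 7, so ◇s is true at 2.
    At 2: □q requires q at every successor {2, 4, 7}.
      q fails at 4, so □q is false at 2.
Satisfying worlds: {1}

1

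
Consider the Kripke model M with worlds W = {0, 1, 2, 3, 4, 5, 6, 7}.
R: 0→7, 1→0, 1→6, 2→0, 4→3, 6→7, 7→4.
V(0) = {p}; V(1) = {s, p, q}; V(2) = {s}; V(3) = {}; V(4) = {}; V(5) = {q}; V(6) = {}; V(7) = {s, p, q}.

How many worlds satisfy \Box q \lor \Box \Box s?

7

Let φ = \Box q \lor \Box \Box s. Evaluate φ at each world:
  0 (successors {7}): φ is true.
  1 (successors {0, 6}): φ is true.
  2 (successors {0}): φ is true.
  3 (successors ∅): φ is true.
  4 (successors {3}): φ is true.
  5 (successors ∅): φ is true.
  6 (successors {7}): φ is true.
  7 (successors {4}): φ is false.
For instance, at 7:
  At 7: \Box q is false, \Box \Box s is false, so \Box q \lor \Box \Box s is false.
    At 7: \Box q requires q at every successor {4}.
      q fails at 4, so \Box q is false at 7.
    At 7: \Box \Box s requires \Box s at every successor {4}.
      \Box s fails at 4, so \Box \Box s is false at 7.
Satisfying worlds: {0, 1, 2, 3, 4, 5, 6}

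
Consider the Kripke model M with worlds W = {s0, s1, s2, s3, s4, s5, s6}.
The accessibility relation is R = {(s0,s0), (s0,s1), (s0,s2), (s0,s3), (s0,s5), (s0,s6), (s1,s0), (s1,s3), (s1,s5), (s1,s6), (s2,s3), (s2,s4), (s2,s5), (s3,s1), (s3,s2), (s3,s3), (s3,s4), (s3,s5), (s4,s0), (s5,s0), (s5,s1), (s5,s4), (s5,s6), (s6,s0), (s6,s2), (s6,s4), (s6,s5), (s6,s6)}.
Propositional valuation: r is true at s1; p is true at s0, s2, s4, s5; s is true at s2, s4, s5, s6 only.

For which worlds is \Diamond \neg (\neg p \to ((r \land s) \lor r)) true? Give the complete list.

Let φ = \Diamond \neg (\neg p \to ((r \land s) \lor r)). Evaluate φ at each world:
  s0 (successors {s0, s1, s2, s3, s5, s6}): φ is true.
  s1 (successors {s0, s3, s5, s6}): φ is true.
  s2 (successors {s3, s4, s5}): φ is true.
  s3 (successors {s1, s2, s3, s4, s5}): φ is true.
  s4 (successors {s0}): φ is false.
  s5 (successors {s0, s1, s4, s6}): φ is true.
  s6 (successors {s0, s2, s4, s5, s6}): φ is true.
For instance, at s5:
  At s5: \Diamond \neg (\neg p \to ((r \land s) \lor r)) requires \neg (\neg p \to ((r \land s) \lor r)) at some successor in {s0, s1, s4, s6}.
    \neg (\neg p \to ((r \land s) \lor r)) holds at s6, so \Diamond \neg (\neg p \to ((r \land s) \lor r)) is true at s5.
Satisfying worlds: {s0, s1, s2, s3, s5, s6}

s0, s1, s2, s3, s5, s6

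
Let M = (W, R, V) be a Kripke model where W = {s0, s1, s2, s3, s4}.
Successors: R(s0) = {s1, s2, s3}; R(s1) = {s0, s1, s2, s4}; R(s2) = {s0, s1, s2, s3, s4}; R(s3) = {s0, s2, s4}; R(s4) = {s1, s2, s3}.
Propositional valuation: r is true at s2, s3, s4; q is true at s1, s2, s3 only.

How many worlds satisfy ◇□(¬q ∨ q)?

5

Let φ = ◇□(¬q ∨ q). Evaluate φ at each world:
  s0 (successors {s1, s2, s3}): φ is true.
  s1 (successors {s0, s1, s2, s4}): φ is true.
  s2 (successors {s0, s1, s2, s3, s4}): φ is true.
  s3 (successors {s0, s2, s4}): φ is true.
  s4 (successors {s1, s2, s3}): φ is true.
For instance, at s1:
  At s1: ◇□(¬q ∨ q) requires □(¬q ∨ q) at some successor in {s0, s1, s2, s4}.
    □(¬q ∨ q) holds at s0, so ◇□(¬q ∨ q) is true at s1.
      At s0: □(¬q ∨ q) requires ¬q ∨ q at every successor {s1, s2, s3}.
        At s1: ¬q ∨ q is true.
        At s2: ¬q ∨ q is true.
        At s3: ¬q ∨ q is true.
      So □(¬q ∨ q) is true at s0.
Satisfying worlds: {s0, s1, s2, s3, s4}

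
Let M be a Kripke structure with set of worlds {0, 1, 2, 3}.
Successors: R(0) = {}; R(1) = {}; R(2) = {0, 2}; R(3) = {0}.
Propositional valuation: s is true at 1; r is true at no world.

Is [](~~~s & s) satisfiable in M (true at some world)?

Yes

Let φ = [](~~~s & s). Evaluate φ at each world:
  0 (successors ∅): φ is true.
  1 (successors ∅): φ is true.
  2 (successors {0, 2}): φ is false.
  3 (successors {0}): φ is false.
Detail at 0 (witness):
  At 0: no accessible worlds, so [](~~~s & s) holds vacuously.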